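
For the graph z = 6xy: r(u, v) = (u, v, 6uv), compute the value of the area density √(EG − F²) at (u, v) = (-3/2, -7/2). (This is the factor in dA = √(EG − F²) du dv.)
√(EG − F²)|_{(-3/2, -7/2)} = sqrt(523)

E = 36*v^2 + 1, F = 36*u*v, G = 36*u^2 + 1, so EG − F² = 36*u^2 + 36*v^2 + 1. Taking the positive square root: √(EG − F²) = sqrt(36*u^2 + 36*v^2 + 1). At (u, v) = (-3/2, -7/2): sqrt(523).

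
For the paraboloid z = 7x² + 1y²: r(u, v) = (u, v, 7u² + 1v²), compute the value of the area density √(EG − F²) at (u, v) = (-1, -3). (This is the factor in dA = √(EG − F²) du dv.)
√(EG − F²)|_{(-1, -3)} = sqrt(233)

E = 196*u^2 + 1, F = 28*u*v, G = 4*v^2 + 1, so EG − F² = 196*u^2 + 4*v^2 + 1. Taking the positive square root: √(EG − F²) = sqrt(196*u^2 + 4*v^2 + 1). At (u, v) = (-1, -3): sqrt(233).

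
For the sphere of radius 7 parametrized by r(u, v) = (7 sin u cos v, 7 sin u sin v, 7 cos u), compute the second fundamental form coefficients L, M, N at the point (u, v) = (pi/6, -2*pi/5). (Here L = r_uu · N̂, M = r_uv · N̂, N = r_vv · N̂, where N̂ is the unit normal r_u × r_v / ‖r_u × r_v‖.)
L = -7;  M = 0;  N = -7/4

Compute the unit normal N̂(u, v) = (sin(u)^2*cos(v)/Abs(sin(u)), sin(u)^2*sin(v)/Abs(sin(u)), sin(2*u)/(2*Abs(sin(u)))), and the second partials r_uu, r_uv, r_vv. Take dot products:
  L(u, v) = r_uu · N̂ = -7*sin(u)/Abs(sin(u)),
  M(u, v) = r_uv · N̂ = 0,
  N(u, v) = r_vv · N̂ = -7*sin(u)^3/Abs(sin(u)).
Evaluating at (u, v) = (pi/6, -2*pi/5):
  L = -7, M = 0, N = -7/4.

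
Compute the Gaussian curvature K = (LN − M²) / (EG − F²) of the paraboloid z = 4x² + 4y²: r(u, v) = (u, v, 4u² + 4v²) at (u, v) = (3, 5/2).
K = 64/954529

Coefficients of the first fundamental form: E = 64*u^2 + 1, F = 64*u*v, G = 64*v^2 + 1.
Coefficients of the second fundamental form: L = 8/sqrt(64*u^2 + 64*v^2 + 1), M = 0, N = 8/sqrt(64*u^2 + 64*v^2 + 1).
Assemble K = (LN − M²)/(EG − F²) = 64/(4096*u^4 + 8192*u^2*v^2 + 128*u^2 + 4096*v^4 + 128*v^2 + 1). At (u, v) = (3, 5/2): K = 64/954529.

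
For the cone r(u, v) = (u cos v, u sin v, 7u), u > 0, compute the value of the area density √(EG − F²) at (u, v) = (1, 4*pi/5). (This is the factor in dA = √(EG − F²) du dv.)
√(EG − F²)|_{(1, 4*pi/5)} = 5*sqrt(2)

E = 50, F = 0, G = u^2, so EG − F² = 50*u^2. Taking the positive square root: √(EG − F²) = 5*sqrt(2)*Abs(u). At (u, v) = (1, 4*pi/5): 5*sqrt(2).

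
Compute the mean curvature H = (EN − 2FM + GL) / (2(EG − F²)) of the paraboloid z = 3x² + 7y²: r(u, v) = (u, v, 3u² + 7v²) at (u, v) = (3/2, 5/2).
H = 4252*sqrt(1307)/1708249

With E = 36*u^2 + 1, F = 84*u*v, G = 196*v^2 + 1, L = 6/sqrt(36*u^2 + 196*v^2 + 1), M = 0, N = 14/sqrt(36*u^2 + 196*v^2 + 1), assemble
  H = (EN − 2FM + GL) / (2(EG − F²)) = 2*(126*u^2 + 294*v^2 + 5)/(36*u^2 + 196*v^2 + 1)^(3/2).
At (u, v) = (3/2, 5/2): H = 4252*sqrt(1307)/1708249.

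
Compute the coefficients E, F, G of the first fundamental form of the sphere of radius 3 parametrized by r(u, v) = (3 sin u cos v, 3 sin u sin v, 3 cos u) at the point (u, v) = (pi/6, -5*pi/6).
E = 9;  F = 0;  G = 9/4

Partials: r_u = (3*cos(u)*cos(v), 3*sin(v)*cos(u), -3*sin(u)), r_v = (-3*sin(u)*sin(v), 3*sin(u)*cos(v), 0). As functions of (u, v):
  E = r_u · r_u = 9,
  F = r_u · r_v = 0,
  G = r_v · r_v = 9*sin(u)^2.
Evaluating at (u, v) = (pi/6, -5*pi/6): E = 9, F = 0, G = 9/4.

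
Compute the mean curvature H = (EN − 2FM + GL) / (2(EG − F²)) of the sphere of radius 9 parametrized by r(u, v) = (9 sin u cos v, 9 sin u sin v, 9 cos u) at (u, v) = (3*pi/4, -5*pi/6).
H = -1/9

With E = 81, F = 0, G = 81*sin(u)^2, L = -9*sin(u)/Abs(sin(u)), M = 0, N = -9*sin(u)^3/Abs(sin(u)), assemble
  H = (EN − 2FM + GL) / (2(EG − F²)) = -sin(u)/(9*Abs(sin(u))).
At (u, v) = (3*pi/4, -5*pi/6): H = -1/9.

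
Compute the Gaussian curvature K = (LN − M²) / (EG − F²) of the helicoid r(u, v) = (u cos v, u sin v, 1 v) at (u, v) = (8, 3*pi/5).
K = -1/4225

Coefficients of the first fundamental form: E = 1, F = 0, G = u^2 + 1.
Coefficients of the second fundamental form: L = 0, M = -1/sqrt(u^2 + 1), N = 0.
Assemble K = (LN − M²)/(EG − F²) = -1/(u^2 + 1)^2. At (u, v) = (8, 3*pi/5): K = -1/4225.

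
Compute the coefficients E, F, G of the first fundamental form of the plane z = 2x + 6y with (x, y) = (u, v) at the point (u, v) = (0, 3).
E = 5;  F = 12;  G = 37

Partials: r_u = (1, 0, 2), r_v = (0, 1, 6). As functions of (u, v):
  E = r_u · r_u = 5,
  F = r_u · r_v = 12,
  G = r_v · r_v = 37.
Evaluating at (u, v) = (0, 3): E = 5, F = 12, G = 37.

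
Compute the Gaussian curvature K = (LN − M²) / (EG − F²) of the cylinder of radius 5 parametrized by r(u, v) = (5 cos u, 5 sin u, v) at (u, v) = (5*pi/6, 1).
K = 0

Coefficients of the first fundamental form: E = 25, F = 0, G = 1.
Coefficients of the second fundamental form: L = -5, M = 0, N = 0.
Assemble K = (LN − M²)/(EG − F²) = 0. At (u, v) = (5*pi/6, 1): K = 0.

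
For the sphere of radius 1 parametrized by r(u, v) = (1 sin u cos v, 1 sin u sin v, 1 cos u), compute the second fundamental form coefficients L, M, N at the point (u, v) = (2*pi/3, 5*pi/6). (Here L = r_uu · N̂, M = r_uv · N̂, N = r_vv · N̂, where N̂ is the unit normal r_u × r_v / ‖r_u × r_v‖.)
L = -1;  M = 0;  N = -3/4

Compute the unit normal N̂(u, v) = (sin(u)^2*cos(v)/Abs(sin(u)), sin(u)^2*sin(v)/Abs(sin(u)), sin(2*u)/(2*Abs(sin(u)))), and the second partials r_uu, r_uv, r_vv. Take dot products:
  L(u, v) = r_uu · N̂ = -sin(u)/Abs(sin(u)),
  M(u, v) = r_uv · N̂ = 0,
  N(u, v) = r_vv · N̂ = -sin(u)^3/Abs(sin(u)).
Evaluating at (u, v) = (2*pi/3, 5*pi/6):
  L = -1, M = 0, N = -3/4.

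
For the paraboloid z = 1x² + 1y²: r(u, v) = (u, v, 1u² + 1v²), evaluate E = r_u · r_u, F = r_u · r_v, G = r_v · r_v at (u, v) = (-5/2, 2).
E = 26;  F = -20;  G = 17

Partials: r_u = (1, 0, 2*u), r_v = (0, 1, 2*v). As functions of (u, v):
  E = r_u · r_u = 4*u^2 + 1,
  F = r_u · r_v = 4*u*v,
  G = r_v · r_v = 4*v^2 + 1.
Evaluating at (u, v) = (-5/2, 2): E = 26, F = -20, G = 17.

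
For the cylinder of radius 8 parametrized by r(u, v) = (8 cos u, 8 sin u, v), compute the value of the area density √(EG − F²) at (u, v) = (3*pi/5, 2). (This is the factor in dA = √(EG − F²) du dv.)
√(EG − F²)|_{(3*pi/5, 2)} = 8

E = 64, F = 0, G = 1, so EG − F² = 64. Taking the positive square root: √(EG − F²) = 8. At (u, v) = (3*pi/5, 2): 8.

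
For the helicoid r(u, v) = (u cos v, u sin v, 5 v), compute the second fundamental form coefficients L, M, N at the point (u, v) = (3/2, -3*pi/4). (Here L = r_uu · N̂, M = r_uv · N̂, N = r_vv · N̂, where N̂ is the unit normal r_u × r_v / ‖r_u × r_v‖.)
L = 0;  M = -10*sqrt(109)/109;  N = 0

Compute the unit normal N̂(u, v) = (5*sin(v)/sqrt(u^2 + 25), -5*cos(v)/sqrt(u^2 + 25), u/sqrt(u^2 + 25)), and the second partials r_uu, r_uv, r_vv. Take dot products:
  L(u, v) = r_uu · N̂ = 0,
  M(u, v) = r_uv · N̂ = -5/sqrt(u^2 + 25),
  N(u, v) = r_vv · N̂ = 0.
Evaluating at (u, v) = (3/2, -3*pi/4):
  L = 0, M = -10*sqrt(109)/109, N = 0.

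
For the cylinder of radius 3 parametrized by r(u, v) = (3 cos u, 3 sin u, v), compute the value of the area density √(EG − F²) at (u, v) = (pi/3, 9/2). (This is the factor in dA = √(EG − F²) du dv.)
√(EG − F²)|_{(pi/3, 9/2)} = 3

E = 9, F = 0, G = 1, so EG − F² = 9. Taking the positive square root: √(EG − F²) = 3. At (u, v) = (pi/3, 9/2): 3.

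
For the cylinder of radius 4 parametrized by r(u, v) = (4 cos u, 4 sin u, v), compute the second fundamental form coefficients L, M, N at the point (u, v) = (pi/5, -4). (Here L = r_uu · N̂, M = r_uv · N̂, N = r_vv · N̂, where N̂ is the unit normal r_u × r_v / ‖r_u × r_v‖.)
L = -4;  M = 0;  N = 0

Compute the unit normal N̂(u, v) = (cos(u), sin(u), 0), and the second partials r_uu, r_uv, r_vv. Take dot products:
  L(u, v) = r_uu · N̂ = -4,
  M(u, v) = r_uv · N̂ = 0,
  N(u, v) = r_vv · N̂ = 0.
Evaluating at (u, v) = (pi/5, -4):
  L = -4, M = 0, N = 0.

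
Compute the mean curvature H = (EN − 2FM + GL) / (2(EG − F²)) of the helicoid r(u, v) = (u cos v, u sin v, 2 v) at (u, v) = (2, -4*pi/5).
H = 0

With E = 1, F = 0, G = u^2 + 4, L = 0, M = -2/sqrt(u^2 + 4), N = 0, assemble
  H = (EN − 2FM + GL) / (2(EG − F²)) = 0.
At (u, v) = (2, -4*pi/5): H = 0.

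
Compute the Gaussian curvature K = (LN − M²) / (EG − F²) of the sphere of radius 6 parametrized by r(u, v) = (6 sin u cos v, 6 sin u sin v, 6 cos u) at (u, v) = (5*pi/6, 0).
K = 1/36

Coefficients of the first fundamental form: E = 36, F = 0, G = 36*sin(u)^2.
Coefficients of the second fundamental form: L = -6*sin(u)/Abs(sin(u)), M = 0, N = -6*sin(u)^3/Abs(sin(u)).
Assemble K = (LN − M²)/(EG − F²) = 1/36. At (u, v) = (5*pi/6, 0): K = 1/36.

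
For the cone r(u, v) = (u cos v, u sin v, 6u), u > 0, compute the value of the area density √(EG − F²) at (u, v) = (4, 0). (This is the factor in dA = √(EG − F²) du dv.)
√(EG − F²)|_{(4, 0)} = 4*sqrt(37)

E = 37, F = 0, G = u^2, so EG − F² = 37*u^2. Taking the positive square root: √(EG − F²) = sqrt(37)*Abs(u). At (u, v) = (4, 0): 4*sqrt(37).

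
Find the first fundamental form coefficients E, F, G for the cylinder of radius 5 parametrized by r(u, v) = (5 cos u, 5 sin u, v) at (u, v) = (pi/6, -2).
E = 25;  F = 0;  G = 1

Partials: r_u = (-5*sin(u), 5*cos(u), 0), r_v = (0, 0, 1). As functions of (u, v):
  E = r_u · r_u = 25,
  F = r_u · r_v = 0,
  G = r_v · r_v = 1.
Evaluating at (u, v) = (pi/6, -2): E = 25, F = 0, G = 1.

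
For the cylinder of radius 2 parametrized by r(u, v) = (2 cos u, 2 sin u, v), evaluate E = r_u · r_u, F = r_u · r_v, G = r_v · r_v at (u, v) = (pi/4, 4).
E = 4;  F = 0;  G = 1

Partials: r_u = (-2*sin(u), 2*cos(u), 0), r_v = (0, 0, 1). As functions of (u, v):
  E = r_u · r_u = 4,
  F = r_u · r_v = 0,
  G = r_v · r_v = 1.
Evaluating at (u, v) = (pi/4, 4): E = 4, F = 0, G = 1.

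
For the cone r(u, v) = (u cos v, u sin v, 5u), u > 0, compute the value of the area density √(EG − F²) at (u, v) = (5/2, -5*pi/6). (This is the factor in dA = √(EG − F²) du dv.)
√(EG − F²)|_{(5/2, -5*pi/6)} = 5*sqrt(26)/2

E = 26, F = 0, G = u^2, so EG − F² = 26*u^2. Taking the positive square root: √(EG − F²) = sqrt(26)*Abs(u). At (u, v) = (5/2, -5*pi/6): 5*sqrt(26)/2.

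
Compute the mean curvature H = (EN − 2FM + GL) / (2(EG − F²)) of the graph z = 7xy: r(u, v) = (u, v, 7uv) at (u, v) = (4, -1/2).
H = 5488*sqrt(3189)/10169721

With E = 49*v^2 + 1, F = 49*u*v, G = 49*u^2 + 1, L = 0, M = 7/sqrt(49*u^2 + 49*v^2 + 1), N = 0, assemble
  H = (EN − 2FM + GL) / (2(EG − F²)) = -343*u*v/(49*u^2 + 49*v^2 + 1)^(3/2).
At (u, v) = (4, -1/2): H = 5488*sqrt(3189)/10169721.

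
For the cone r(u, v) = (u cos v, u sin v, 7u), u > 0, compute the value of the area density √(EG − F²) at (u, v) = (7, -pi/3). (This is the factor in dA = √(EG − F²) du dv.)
√(EG − F²)|_{(7, -pi/3)} = 35*sqrt(2)

E = 50, F = 0, G = u^2, so EG − F² = 50*u^2. Taking the positive square root: √(EG − F²) = 5*sqrt(2)*Abs(u). At (u, v) = (7, -pi/3): 35*sqrt(2).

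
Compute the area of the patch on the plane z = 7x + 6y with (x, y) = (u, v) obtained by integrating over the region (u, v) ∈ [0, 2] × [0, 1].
Area = 2*sqrt(86)

Area = ∫∫ √(EG − F²) du dv with √(EG − F²) = sqrt(86). Integrating over [0, 2] × [0, 1] gives 2*sqrt(86).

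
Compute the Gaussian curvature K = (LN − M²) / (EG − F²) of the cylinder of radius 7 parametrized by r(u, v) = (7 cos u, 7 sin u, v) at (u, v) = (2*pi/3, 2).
K = 0

Coefficients of the first fundamental form: E = 49, F = 0, G = 1.
Coefficients of the second fundamental form: L = -7, M = 0, N = 0.
Assemble K = (LN − M²)/(EG − F²) = 0. At (u, v) = (2*pi/3, 2): K = 0.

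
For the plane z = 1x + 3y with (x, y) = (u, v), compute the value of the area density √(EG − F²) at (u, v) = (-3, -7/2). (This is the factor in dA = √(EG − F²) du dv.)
√(EG − F²)|_{(-3, -7/2)} = sqrt(11)

E = 2, F = 3, G = 10, so EG − F² = 11. Taking the positive square root: √(EG − F²) = sqrt(11). At (u, v) = (-3, -7/2): sqrt(11).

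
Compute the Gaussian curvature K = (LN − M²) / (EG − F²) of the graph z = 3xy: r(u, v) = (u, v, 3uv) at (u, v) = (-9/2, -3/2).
K = -36/165649

Coefficients of the first fundamental form: E = 9*v^2 + 1, F = 9*u*v, G = 9*u^2 + 1.
Coefficients of the second fundamental form: L = 0, M = 3/sqrt(9*u^2 + 9*v^2 + 1), N = 0.
Assemble K = (LN − M²)/(EG − F²) = -9/(81*u^4 + 162*u^2*v^2 + 18*u^2 + 81*v^4 + 18*v^2 + 1). At (u, v) = (-9/2, -3/2): K = -36/165649.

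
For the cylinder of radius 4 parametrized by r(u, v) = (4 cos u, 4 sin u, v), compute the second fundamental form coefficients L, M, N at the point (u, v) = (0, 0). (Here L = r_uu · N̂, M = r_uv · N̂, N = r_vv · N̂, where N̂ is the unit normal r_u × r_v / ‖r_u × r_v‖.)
L = -4;  M = 0;  N = 0

Compute the unit normal N̂(u, v) = (cos(u), sin(u), 0), and the second partials r_uu, r_uv, r_vv. Take dot products:
  L(u, v) = r_uu · N̂ = -4,
  M(u, v) = r_uv · N̂ = 0,
  N(u, v) = r_vv · N̂ = 0.
Evaluating at (u, v) = (0, 0):
  L = -4, M = 0, N = 0.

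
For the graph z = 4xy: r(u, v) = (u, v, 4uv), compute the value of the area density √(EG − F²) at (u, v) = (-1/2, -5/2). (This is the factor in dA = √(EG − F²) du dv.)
√(EG − F²)|_{(-1/2, -5/2)} = sqrt(105)

E = 16*v^2 + 1, F = 16*u*v, G = 16*u^2 + 1, so EG − F² = 16*u^2 + 16*v^2 + 1. Taking the positive square root: √(EG − F²) = sqrt(16*u^2 + 16*v^2 + 1). At (u, v) = (-1/2, -5/2): sqrt(105).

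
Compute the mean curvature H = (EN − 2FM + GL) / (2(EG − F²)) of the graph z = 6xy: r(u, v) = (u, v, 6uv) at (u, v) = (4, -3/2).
H = 324*sqrt(658)/108241

With E = 36*v^2 + 1, F = 36*u*v, G = 36*u^2 + 1, L = 0, M = 6/sqrt(36*u^2 + 36*v^2 + 1), N = 0, assemble
  H = (EN − 2FM + GL) / (2(EG − F²)) = -216*u*v/(36*u^2 + 36*v^2 + 1)^(3/2).
At (u, v) = (4, -3/2): H = 324*sqrt(658)/108241.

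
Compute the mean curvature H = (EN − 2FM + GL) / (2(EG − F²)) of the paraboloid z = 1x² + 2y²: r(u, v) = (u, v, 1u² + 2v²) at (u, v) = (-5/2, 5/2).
H = 17*sqrt(14)/588

With E = 4*u^2 + 1, F = 8*u*v, G = 16*v^2 + 1, L = 2/sqrt(4*u^2 + 16*v^2 + 1), M = 0, N = 4/sqrt(4*u^2 + 16*v^2 + 1), assemble
  H = (EN − 2FM + GL) / (2(EG − F²)) = (8*u^2 + 16*v^2 + 3)/(4*u^2 + 16*v^2 + 1)^(3/2).
At (u, v) = (-5/2, 5/2): H = 17*sqrt(14)/588.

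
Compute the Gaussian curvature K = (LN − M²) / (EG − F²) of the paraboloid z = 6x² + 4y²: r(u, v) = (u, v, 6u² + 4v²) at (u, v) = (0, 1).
K = 96/4225

Coefficients of the first fundamental form: E = 144*u^2 + 1, F = 96*u*v, G = 64*v^2 + 1.
Coefficients of the second fundamental form: L = 12/sqrt(144*u^2 + 64*v^2 + 1), M = 0, N = 8/sqrt(144*u^2 + 64*v^2 + 1).
Assemble K = (LN − M²)/(EG − F²) = 96/(20736*u^4 + 18432*u^2*v^2 + 288*u^2 + 4096*v^4 + 128*v^2 + 1). At (u, v) = (0, 1): K = 96/4225.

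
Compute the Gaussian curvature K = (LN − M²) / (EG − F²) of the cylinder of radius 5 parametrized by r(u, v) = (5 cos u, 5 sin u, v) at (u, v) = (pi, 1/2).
K = 0

Coefficients of the first fundamental form: E = 25, F = 0, G = 1.
Coefficients of the second fundamental form: L = -5, M = 0, N = 0.
Assemble K = (LN − M²)/(EG − F²) = 0. At (u, v) = (pi, 1/2): K = 0.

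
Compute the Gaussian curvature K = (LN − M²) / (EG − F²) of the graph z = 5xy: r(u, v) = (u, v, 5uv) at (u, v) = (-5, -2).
K = -25/527076

Coefficients of the first fundamental form: E = 25*v^2 + 1, F = 25*u*v, G = 25*u^2 + 1.
Coefficients of the second fundamental form: L = 0, M = 5/sqrt(25*u^2 + 25*v^2 + 1), N = 0.
Assemble K = (LN − M²)/(EG − F²) = -25/(625*u^4 + 1250*u^2*v^2 + 50*u^2 + 625*v^4 + 50*v^2 + 1). At (u, v) = (-5, -2): K = -25/527076.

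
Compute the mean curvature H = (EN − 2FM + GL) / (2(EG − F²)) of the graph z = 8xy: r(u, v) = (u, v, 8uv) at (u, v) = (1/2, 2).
H = -512*sqrt(273)/74529

With E = 64*v^2 + 1, F = 64*u*v, G = 64*u^2 + 1, L = 0, M = 8/sqrt(64*u^2 + 64*v^2 + 1), N = 0, assemble
  H = (EN − 2FM + GL) / (2(EG − F²)) = -512*u*v/(64*u^2 + 64*v^2 + 1)^(3/2).
At (u, v) = (1/2, 2): H = -512*sqrt(273)/74529.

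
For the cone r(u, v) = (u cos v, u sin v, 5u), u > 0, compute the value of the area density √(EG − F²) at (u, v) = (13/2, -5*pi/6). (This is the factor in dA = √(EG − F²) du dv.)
√(EG − F²)|_{(13/2, -5*pi/6)} = 13*sqrt(26)/2

E = 26, F = 0, G = u^2, so EG − F² = 26*u^2. Taking the positive square root: √(EG − F²) = sqrt(26)*Abs(u). At (u, v) = (13/2, -5*pi/6): 13*sqrt(26)/2.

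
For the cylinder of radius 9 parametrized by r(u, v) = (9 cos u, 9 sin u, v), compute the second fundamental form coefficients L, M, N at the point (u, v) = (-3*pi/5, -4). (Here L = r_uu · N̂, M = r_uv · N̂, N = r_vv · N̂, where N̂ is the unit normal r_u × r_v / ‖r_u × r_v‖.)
L = -9;  M = 0;  N = 0

Compute the unit normal N̂(u, v) = (cos(u), sin(u), 0), and the second partials r_uu, r_uv, r_vv. Take dot products:
  L(u, v) = r_uu · N̂ = -9,
  M(u, v) = r_uv · N̂ = 0,
  N(u, v) = r_vv · N̂ = 0.
Evaluating at (u, v) = (-3*pi/5, -4):
  L = -9, M = 0, N = 0.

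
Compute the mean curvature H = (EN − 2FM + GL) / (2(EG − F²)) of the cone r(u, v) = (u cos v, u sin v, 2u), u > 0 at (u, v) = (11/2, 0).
H = 2*sqrt(5)/55

With E = 5, F = 0, G = u^2, L = 0, M = 0, N = 2*sqrt(5)*u^2/(5*Abs(u)), assemble
  H = (EN − 2FM + GL) / (2(EG − F²)) = sqrt(5)/(5*Abs(u)).
At (u, v) = (11/2, 0): H = 2*sqrt(5)/55.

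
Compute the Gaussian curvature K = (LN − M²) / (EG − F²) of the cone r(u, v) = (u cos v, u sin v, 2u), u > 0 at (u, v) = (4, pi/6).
K = 0

Coefficients of the first fundamental form: E = 5, F = 0, G = u^2.
Coefficients of the second fundamental form: L = 0, M = 0, N = 2*sqrt(5)*u^2/(5*Abs(u)).
Assemble K = (LN − M²)/(EG − F²) = 0. At (u, v) = (4, pi/6): K = 0.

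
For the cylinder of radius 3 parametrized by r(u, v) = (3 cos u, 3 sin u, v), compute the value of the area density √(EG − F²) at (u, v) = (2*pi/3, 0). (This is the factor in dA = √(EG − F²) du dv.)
√(EG − F²)|_{(2*pi/3, 0)} = 3

E = 9, F = 0, G = 1, so EG − F² = 9. Taking the positive square root: √(EG − F²) = 3. At (u, v) = (2*pi/3, 0): 3.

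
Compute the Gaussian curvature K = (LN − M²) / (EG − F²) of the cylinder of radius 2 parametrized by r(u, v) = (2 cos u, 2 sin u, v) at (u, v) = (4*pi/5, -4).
K = 0

Coefficients of the first fundamental form: E = 4, F = 0, G = 1.
Coefficients of the second fundamental form: L = -2, M = 0, N = 0.
Assemble K = (LN − M²)/(EG − F²) = 0. At (u, v) = (4*pi/5, -4): K = 0.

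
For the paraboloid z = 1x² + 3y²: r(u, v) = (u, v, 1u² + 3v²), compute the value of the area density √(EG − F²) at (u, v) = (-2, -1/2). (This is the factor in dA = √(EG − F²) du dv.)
√(EG − F²)|_{(-2, -1/2)} = sqrt(26)

E = 4*u^2 + 1, F = 12*u*v, G = 36*v^2 + 1, so EG − F² = 4*u^2 + 36*v^2 + 1. Taking the positive square root: √(EG − F²) = sqrt(4*u^2 + 36*v^2 + 1). At (u, v) = (-2, -1/2): sqrt(26).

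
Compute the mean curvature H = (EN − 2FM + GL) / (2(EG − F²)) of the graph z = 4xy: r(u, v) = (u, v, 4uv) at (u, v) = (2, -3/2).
H = 192*sqrt(101)/10201

With E = 16*v^2 + 1, F = 16*u*v, G = 16*u^2 + 1, L = 0, M = 4/sqrt(16*u^2 + 16*v^2 + 1), N = 0, assemble
  H = (EN − 2FM + GL) / (2(EG − F²)) = -64*u*v/(16*u^2 + 16*v^2 + 1)^(3/2).
At (u, v) = (2, -3/2): H = 192*sqrt(101)/10201.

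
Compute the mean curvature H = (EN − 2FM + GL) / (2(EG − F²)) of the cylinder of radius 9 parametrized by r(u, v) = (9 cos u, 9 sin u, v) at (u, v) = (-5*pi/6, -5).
H = -1/18

With E = 81, F = 0, G = 1, L = -9, M = 0, N = 0, assemble
  H = (EN − 2FM + GL) / (2(EG − F²)) = -1/18.
At (u, v) = (-5*pi/6, -5): H = -1/18.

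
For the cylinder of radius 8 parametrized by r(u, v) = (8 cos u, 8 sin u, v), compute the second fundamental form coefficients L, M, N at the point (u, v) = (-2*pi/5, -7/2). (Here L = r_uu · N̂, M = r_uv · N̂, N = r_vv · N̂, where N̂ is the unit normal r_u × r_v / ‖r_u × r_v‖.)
L = -8;  M = 0;  N = 0

Compute the unit normal N̂(u, v) = (cos(u), sin(u), 0), and the second partials r_uu, r_uv, r_vv. Take dot products:
  L(u, v) = r_uu · N̂ = -8,
  M(u, v) = r_uv · N̂ = 0,
  N(u, v) = r_vv · N̂ = 0.
Evaluating at (u, v) = (-2*pi/5, -7/2):
  L = -8, M = 0, N = 0.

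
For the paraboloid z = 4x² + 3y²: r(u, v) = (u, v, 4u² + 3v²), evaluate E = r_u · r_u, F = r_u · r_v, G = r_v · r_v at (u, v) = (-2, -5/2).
E = 257;  F = 240;  G = 226

Partials: r_u = (1, 0, 8*u), r_v = (0, 1, 6*v). As functions of (u, v):
  E = r_u · r_u = 64*u^2 + 1,
  F = r_u · r_v = 48*u*v,
  G = r_v · r_v = 36*v^2 + 1.
Evaluating at (u, v) = (-2, -5/2): E = 257, F = 240, G = 226.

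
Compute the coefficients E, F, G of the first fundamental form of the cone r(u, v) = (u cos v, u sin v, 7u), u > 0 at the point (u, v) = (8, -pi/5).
E = 50;  F = 0;  G = 64

Partials: r_u = (cos(v), sin(v), 7), r_v = (-u*sin(v), u*cos(v), 0). As functions of (u, v):
  E = r_u · r_u = 50,
  F = r_u · r_v = 0,
  G = r_v · r_v = u^2.
Evaluating at (u, v) = (8, -pi/5): E = 50, F = 0, G = 64.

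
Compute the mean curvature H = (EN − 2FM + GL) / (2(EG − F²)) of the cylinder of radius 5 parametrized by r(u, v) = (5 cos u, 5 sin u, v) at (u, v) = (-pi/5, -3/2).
H = -1/10

With E = 25, F = 0, G = 1, L = -5, M = 0, N = 0, assemble
  H = (EN − 2FM + GL) / (2(EG − F²)) = -1/10.
At (u, v) = (-pi/5, -3/2): H = -1/10.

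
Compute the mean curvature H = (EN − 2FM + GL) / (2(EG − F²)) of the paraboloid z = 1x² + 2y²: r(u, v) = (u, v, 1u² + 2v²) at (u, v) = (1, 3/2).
H = 47*sqrt(41)/1681

With E = 4*u^2 + 1, F = 8*u*v, G = 16*v^2 + 1, L = 2/sqrt(4*u^2 + 16*v^2 + 1), M = 0, N = 4/sqrt(4*u^2 + 16*v^2 + 1), assemble
  H = (EN − 2FM + GL) / (2(EG − F²)) = (8*u^2 + 16*v^2 + 3)/(4*u^2 + 16*v^2 + 1)^(3/2).
At (u, v) = (1, 3/2): H = 47*sqrt(41)/1681.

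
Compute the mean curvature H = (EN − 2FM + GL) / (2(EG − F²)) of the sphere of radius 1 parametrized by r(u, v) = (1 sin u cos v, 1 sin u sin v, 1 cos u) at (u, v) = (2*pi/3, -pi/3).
H = -1

With E = 1, F = 0, G = sin(u)^2, L = -sin(u)/Abs(sin(u)), M = 0, N = -sin(u)^3/Abs(sin(u)), assemble
  H = (EN − 2FM + GL) / (2(EG − F²)) = -sin(u)/Abs(sin(u)).
At (u, v) = (2*pi/3, -pi/3): H = -1.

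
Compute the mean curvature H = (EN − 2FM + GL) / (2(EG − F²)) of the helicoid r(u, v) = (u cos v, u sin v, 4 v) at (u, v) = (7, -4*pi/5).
H = 0

With E = 1, F = 0, G = u^2 + 16, L = 0, M = -4/sqrt(u^2 + 16), N = 0, assemble
  H = (EN − 2FM + GL) / (2(EG − F²)) = 0.
At (u, v) = (7, -4*pi/5): H = 0.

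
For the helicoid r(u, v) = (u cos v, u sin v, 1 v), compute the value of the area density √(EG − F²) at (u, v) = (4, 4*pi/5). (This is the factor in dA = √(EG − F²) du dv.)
√(EG − F²)|_{(4, 4*pi/5)} = sqrt(17)

E = 1, F = 0, G = u^2 + 1, so EG − F² = u^2 + 1. Taking the positive square root: √(EG − F²) = sqrt(u^2 + 1). At (u, v) = (4, 4*pi/5): sqrt(17).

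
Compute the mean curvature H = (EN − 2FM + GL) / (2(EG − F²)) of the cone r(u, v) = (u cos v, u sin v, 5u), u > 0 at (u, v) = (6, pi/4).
H = 5*sqrt(26)/312

With E = 26, F = 0, G = u^2, L = 0, M = 0, N = 5*sqrt(26)*u^2/(26*Abs(u)), assemble
  H = (EN − 2FM + GL) / (2(EG − F²)) = 5*sqrt(26)/(52*Abs(u)).
At (u, v) = (6, pi/4): H = 5*sqrt(26)/312.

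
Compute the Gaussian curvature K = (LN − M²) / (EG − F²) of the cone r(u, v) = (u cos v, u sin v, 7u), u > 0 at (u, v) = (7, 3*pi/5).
K = 0

Coefficients of the first fundamental form: E = 50, F = 0, G = u^2.
Coefficients of the second fundamental form: L = 0, M = 0, N = 7*sqrt(2)*u^2/(10*Abs(u)).
Assemble K = (LN − M²)/(EG − F²) = 0. At (u, v) = (7, 3*pi/5): K = 0.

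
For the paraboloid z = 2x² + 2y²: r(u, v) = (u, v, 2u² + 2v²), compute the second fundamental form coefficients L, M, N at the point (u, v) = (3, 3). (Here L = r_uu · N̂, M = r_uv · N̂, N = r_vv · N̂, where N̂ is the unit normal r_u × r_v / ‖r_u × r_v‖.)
L = 4/17;  M = 0;  N = 4/17

Compute the unit normal N̂(u, v) = (-4*u/sqrt(16*u^2 + 16*v^2 + 1), -4*v/sqrt(16*u^2 + 16*v^2 + 1), 1/sqrt(16*u^2 + 16*v^2 + 1)), and the second partials r_uu, r_uv, r_vv. Take dot products:
  L(u, v) = r_uu · N̂ = 4/sqrt(16*u^2 + 16*v^2 + 1),
  M(u, v) = r_uv · N̂ = 0,
  N(u, v) = r_vv · N̂ = 4/sqrt(16*u^2 + 16*v^2 + 1).
Evaluating at (u, v) = (3, 3):
  L = 4/17, M = 0, N = 4/17.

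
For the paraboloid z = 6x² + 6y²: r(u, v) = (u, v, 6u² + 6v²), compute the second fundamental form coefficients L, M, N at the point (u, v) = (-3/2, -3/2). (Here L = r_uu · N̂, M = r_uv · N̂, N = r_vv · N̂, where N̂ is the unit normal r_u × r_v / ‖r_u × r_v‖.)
L = 12*sqrt(649)/649;  M = 0;  N = 12*sqrt(649)/649

Compute the unit normal N̂(u, v) = (-12*u/sqrt(144*u^2 + 144*v^2 + 1), -12*v/sqrt(144*u^2 + 144*v^2 + 1), 1/sqrt(144*u^2 + 144*v^2 + 1)), and the second partials r_uu, r_uv, r_vv. Take dot products:
  L(u, v) = r_uu · N̂ = 12/sqrt(144*u^2 + 144*v^2 + 1),
  M(u, v) = r_uv · N̂ = 0,
  N(u, v) = r_vv · N̂ = 12/sqrt(144*u^2 + 144*v^2 + 1).
Evaluating at (u, v) = (-3/2, -3/2):
  L = 12*sqrt(649)/649, M = 0, N = 12*sqrt(649)/649.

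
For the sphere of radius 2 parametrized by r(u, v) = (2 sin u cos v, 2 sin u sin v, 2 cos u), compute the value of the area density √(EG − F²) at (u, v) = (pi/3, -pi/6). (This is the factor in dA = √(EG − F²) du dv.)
√(EG − F²)|_{(pi/3, -pi/6)} = 2*sqrt(3)

E = 4, F = 0, G = 4*sin(u)^2, so EG − F² = 16*sin(u)^2. Taking the positive square root: √(EG − F²) = 4*Abs(sin(u)). At (u, v) = (pi/3, -pi/6): 2*sqrt(3).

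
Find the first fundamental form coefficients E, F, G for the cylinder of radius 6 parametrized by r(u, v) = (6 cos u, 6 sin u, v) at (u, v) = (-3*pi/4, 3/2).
E = 36;  F = 0;  G = 1

Partials: r_u = (-6*sin(u), 6*cos(u), 0), r_v = (0, 0, 1). As functions of (u, v):
  E = r_u · r_u = 36,
  F = r_u · r_v = 0,
  G = r_v · r_v = 1.
Evaluating at (u, v) = (-3*pi/4, 3/2): E = 36, F = 0, G = 1.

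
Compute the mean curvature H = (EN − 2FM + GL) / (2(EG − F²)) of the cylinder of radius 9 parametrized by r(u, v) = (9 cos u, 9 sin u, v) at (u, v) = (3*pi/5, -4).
H = -1/18

With E = 81, F = 0, G = 1, L = -9, M = 0, N = 0, assemble
  H = (EN − 2FM + GL) / (2(EG − F²)) = -1/18.
At (u, v) = (3*pi/5, -4): H = -1/18.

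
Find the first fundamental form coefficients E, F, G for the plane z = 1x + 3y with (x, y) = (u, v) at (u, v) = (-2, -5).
E = 2;  F = 3;  G = 10

Partials: r_u = (1, 0, 1), r_v = (0, 1, 3). As functions of (u, v):
  E = r_u · r_u = 2,
  F = r_u · r_v = 3,
  G = r_v · r_v = 10.
Evaluating at (u, v) = (-2, -5): E = 2, F = 3, G = 10.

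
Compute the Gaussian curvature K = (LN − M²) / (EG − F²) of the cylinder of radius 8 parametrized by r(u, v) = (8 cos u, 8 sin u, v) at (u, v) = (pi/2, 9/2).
K = 0

Coefficients of the first fundamental form: E = 64, F = 0, G = 1.
Coefficients of the second fundamental form: L = -8, M = 0, N = 0.
Assemble K = (LN − M²)/(EG − F²) = 0. At (u, v) = (pi/2, 9/2): K = 0.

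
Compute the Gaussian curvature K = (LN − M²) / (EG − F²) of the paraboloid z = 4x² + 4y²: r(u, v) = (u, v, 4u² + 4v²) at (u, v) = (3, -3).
K = 64/1329409

Coefficients of the first fundamental form: E = 64*u^2 + 1, F = 64*u*v, G = 64*v^2 + 1.
Coefficients of the second fundamental form: L = 8/sqrt(64*u^2 + 64*v^2 + 1), M = 0, N = 8/sqrt(64*u^2 + 64*v^2 + 1).
Assemble K = (LN − M²)/(EG − F²) = 64/(4096*u^4 + 8192*u^2*v^2 + 128*u^2 + 4096*v^4 + 128*v^2 + 1). At (u, v) = (3, -3): K = 64/1329409.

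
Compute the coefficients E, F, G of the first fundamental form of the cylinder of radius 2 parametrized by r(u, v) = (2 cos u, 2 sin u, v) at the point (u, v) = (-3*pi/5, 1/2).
E = 4;  F = 0;  G = 1

Partials: r_u = (-2*sin(u), 2*cos(u), 0), r_v = (0, 0, 1). As functions of (u, v):
  E = r_u · r_u = 4,
  F = r_u · r_v = 0,
  G = r_v · r_v = 1.
Evaluating at (u, v) = (-3*pi/5, 1/2): E = 4, F = 0, G = 1.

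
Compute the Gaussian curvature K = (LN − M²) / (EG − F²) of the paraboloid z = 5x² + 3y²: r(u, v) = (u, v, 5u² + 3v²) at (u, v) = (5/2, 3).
K = 3/45125

Coefficients of the first fundamental form: E = 100*u^2 + 1, F = 60*u*v, G = 36*v^2 + 1.
Coefficients of the second fundamental form: L = 10/sqrt(100*u^2 + 36*v^2 + 1), M = 0, N = 6/sqrt(100*u^2 + 36*v^2 + 1).
Assemble K = (LN − M²)/(EG − F²) = 60/(10000*u^4 + 7200*u^2*v^2 + 200*u^2 + 1296*v^4 + 72*v^2 + 1). At (u, v) = (5/2, 3): K = 3/45125.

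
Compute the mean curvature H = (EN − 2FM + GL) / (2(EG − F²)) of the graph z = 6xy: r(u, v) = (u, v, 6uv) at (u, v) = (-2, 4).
H = 1728*sqrt(721)/519841

With E = 36*v^2 + 1, F = 36*u*v, G = 36*u^2 + 1, L = 0, M = 6/sqrt(36*u^2 + 36*v^2 + 1), N = 0, assemble
  H = (EN − 2FM + GL) / (2(EG − F²)) = -216*u*v/(36*u^2 + 36*v^2 + 1)^(3/2).
At (u, v) = (-2, 4): H = 1728*sqrt(721)/519841.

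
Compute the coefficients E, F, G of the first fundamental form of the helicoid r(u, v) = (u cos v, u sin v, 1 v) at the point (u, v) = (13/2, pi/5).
E = 1;  F = 0;  G = 173/4

Partials: r_u = (cos(v), sin(v), 0), r_v = (-u*sin(v), u*cos(v), 1). As functions of (u, v):
  E = r_u · r_u = 1,
  F = r_u · r_v = 0,
  G = r_v · r_v = u^2 + 1.
Evaluating at (u, v) = (13/2, pi/5): E = 1, F = 0, G = 173/4.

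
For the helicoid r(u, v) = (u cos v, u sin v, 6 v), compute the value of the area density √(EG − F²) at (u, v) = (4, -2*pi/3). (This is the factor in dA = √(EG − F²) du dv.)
√(EG − F²)|_{(4, -2*pi/3)} = 2*sqrt(13)

E = 1, F = 0, G = u^2 + 36, so EG − F² = u^2 + 36. Taking the positive square root: √(EG − F²) = sqrt(u^2 + 36). At (u, v) = (4, -2*pi/3): 2*sqrt(13).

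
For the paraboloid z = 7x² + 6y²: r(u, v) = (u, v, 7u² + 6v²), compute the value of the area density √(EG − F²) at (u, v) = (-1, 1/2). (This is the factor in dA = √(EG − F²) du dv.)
√(EG − F²)|_{(-1, 1/2)} = sqrt(233)

E = 196*u^2 + 1, F = 168*u*v, G = 144*v^2 + 1, so EG − F² = 196*u^2 + 144*v^2 + 1. Taking the positive square root: √(EG − F²) = sqrt(196*u^2 + 144*v^2 + 1). At (u, v) = (-1, 1/2): sqrt(233).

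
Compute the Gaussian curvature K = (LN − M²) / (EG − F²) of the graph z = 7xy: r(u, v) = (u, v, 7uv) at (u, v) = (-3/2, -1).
K = -784/410881

Coefficients of the first fundamental form: E = 49*v^2 + 1, F = 49*u*v, G = 49*u^2 + 1.
Coefficients of the second fundamental form: L = 0, M = 7/sqrt(49*u^2 + 49*v^2 + 1), N = 0.
Assemble K = (LN − M²)/(EG − F²) = -49/(2401*u^4 + 4802*u^2*v^2 + 98*u^2 + 2401*v^4 + 98*v^2 + 1). At (u, v) = (-3/2, -1): K = -784/410881.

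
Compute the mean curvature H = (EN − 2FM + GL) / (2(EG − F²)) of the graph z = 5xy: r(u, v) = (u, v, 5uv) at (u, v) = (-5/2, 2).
H = 5000*sqrt(21)/151263

With E = 25*v^2 + 1, F = 25*u*v, G = 25*u^2 + 1, L = 0, M = 5/sqrt(25*u^2 + 25*v^2 + 1), N = 0, assemble
  H = (EN − 2FM + GL) / (2(EG − F²)) = -125*u*v/(25*u^2 + 25*v^2 + 1)^(3/2).
At (u, v) = (-5/2, 2): H = 5000*sqrt(21)/151263.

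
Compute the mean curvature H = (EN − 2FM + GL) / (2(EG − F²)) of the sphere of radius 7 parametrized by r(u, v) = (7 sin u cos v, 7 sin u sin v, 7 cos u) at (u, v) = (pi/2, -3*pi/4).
H = -1/7

With E = 49, F = 0, G = 49*sin(u)^2, L = -7*sin(u)/Abs(sin(u)), M = 0, N = -7*sin(u)^3/Abs(sin(u)), assemble
  H = (EN − 2FM + GL) / (2(EG − F²)) = -sin(u)/(7*Abs(sin(u))).
At (u, v) = (pi/2, -3*pi/4): H = -1/7.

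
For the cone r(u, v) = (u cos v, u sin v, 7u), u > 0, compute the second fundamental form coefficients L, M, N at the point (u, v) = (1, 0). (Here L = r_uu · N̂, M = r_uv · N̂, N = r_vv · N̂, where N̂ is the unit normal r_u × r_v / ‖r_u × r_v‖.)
L = 0;  M = 0;  N = 7*sqrt(2)/10

Compute the unit normal N̂(u, v) = (-7*sqrt(2)*u*cos(v)/(10*Abs(u)), -7*sqrt(2)*u*sin(v)/(10*Abs(u)), sqrt(2)*u/(10*Abs(u))), and the second partials r_uu, r_uv, r_vv. Take dot products:
  L(u, v) = r_uu · N̂ = 0,
  M(u, v) = r_uv · N̂ = 0,
  N(u, v) = r_vv · N̂ = 7*sqrt(2)*u^2/(10*Abs(u)).
Evaluating at (u, v) = (1, 0):
  L = 0, M = 0, N = 7*sqrt(2)/10.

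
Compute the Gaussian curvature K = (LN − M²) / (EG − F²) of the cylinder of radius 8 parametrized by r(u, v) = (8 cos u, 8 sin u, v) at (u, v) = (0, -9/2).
K = 0

Coefficients of the first fundamental form: E = 64, F = 0, G = 1.
Coefficients of the second fundamental form: L = -8, M = 0, N = 0.
Assemble K = (LN − M²)/(EG − F²) = 0. At (u, v) = (0, -9/2): K = 0.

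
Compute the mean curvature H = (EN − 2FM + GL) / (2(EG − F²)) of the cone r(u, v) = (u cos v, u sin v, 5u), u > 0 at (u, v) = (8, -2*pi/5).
H = 5*sqrt(26)/416

With E = 26, F = 0, G = u^2, L = 0, M = 0, N = 5*sqrt(26)*u^2/(26*Abs(u)), assemble
  H = (EN − 2FM + GL) / (2(EG − F²)) = 5*sqrt(26)/(52*Abs(u)).
At (u, v) = (8, -2*pi/5): H = 5*sqrt(26)/416.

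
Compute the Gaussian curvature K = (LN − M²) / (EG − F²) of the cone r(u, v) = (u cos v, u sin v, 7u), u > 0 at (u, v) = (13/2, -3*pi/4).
K = 0

Coefficients of the first fundamental form: E = 50, F = 0, G = u^2.
Coefficients of the second fundamental form: L = 0, M = 0, N = 7*sqrt(2)*u^2/(10*Abs(u)).
Assemble K = (LN − M²)/(EG − F²) = 0. At (u, v) = (13/2, -3*pi/4): K = 0.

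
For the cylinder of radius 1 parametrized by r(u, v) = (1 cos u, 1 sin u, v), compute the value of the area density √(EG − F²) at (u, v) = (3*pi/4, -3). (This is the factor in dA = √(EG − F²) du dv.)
√(EG − F²)|_{(3*pi/4, -3)} = 1

E = 1, F = 0, G = 1, so EG − F² = 1. Taking the positive square root: √(EG − F²) = 1. At (u, v) = (3*pi/4, -3): 1.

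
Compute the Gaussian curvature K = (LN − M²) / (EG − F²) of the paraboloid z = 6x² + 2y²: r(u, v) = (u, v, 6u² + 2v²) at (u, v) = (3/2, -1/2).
K = 48/108241

Coefficients of the first fundamental form: E = 144*u^2 + 1, F = 48*u*v, G = 16*v^2 + 1.
Coefficients of the second fundamental form: L = 12/sqrt(144*u^2 + 16*v^2 + 1), M = 0, N = 4/sqrt(144*u^2 + 16*v^2 + 1).
Assemble K = (LN − M²)/(EG − F²) = 48/(20736*u^4 + 4608*u^2*v^2 + 288*u^2 + 256*v^4 + 32*v^2 + 1). At (u, v) = (3/2, -1/2): K = 48/108241.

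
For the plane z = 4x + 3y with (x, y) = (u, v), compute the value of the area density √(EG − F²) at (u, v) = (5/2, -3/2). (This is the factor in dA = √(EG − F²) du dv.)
√(EG − F²)|_{(5/2, -3/2)} = sqrt(26)

E = 17, F = 12, G = 10, so EG − F² = 26. Taking the positive square root: √(EG − F²) = sqrt(26). At (u, v) = (5/2, -3/2): sqrt(26).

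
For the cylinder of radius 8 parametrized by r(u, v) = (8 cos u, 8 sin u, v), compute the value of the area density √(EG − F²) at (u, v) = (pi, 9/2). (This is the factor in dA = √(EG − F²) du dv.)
√(EG − F²)|_{(pi, 9/2)} = 8

E = 64, F = 0, G = 1, so EG − F² = 64. Taking the positive square root: √(EG − F²) = 8. At (u, v) = (pi, 9/2): 8.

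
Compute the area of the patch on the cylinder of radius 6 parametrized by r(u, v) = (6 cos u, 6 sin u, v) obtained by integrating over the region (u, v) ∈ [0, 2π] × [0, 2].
Area = 24*pi

Area = ∫∫ √(EG − F²) du dv with √(EG − F²) = 6. Integrating over [0, 2π] × [0, 2] gives 24*pi.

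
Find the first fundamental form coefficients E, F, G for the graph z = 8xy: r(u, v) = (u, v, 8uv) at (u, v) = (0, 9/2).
E = 1297;  F = 0;  G = 1

Partials: r_u = (1, 0, 8*v), r_v = (0, 1, 8*u). As functions of (u, v):
  E = r_u · r_u = 64*v^2 + 1,
  F = r_u · r_v = 64*u*v,
  G = r_v · r_v = 64*u^2 + 1.
Evaluating at (u, v) = (0, 9/2): E = 1297, F = 0, G = 1.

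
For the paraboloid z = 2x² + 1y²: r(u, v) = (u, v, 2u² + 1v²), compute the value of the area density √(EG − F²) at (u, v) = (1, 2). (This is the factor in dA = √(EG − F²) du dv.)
√(EG − F²)|_{(1, 2)} = sqrt(33)

E = 16*u^2 + 1, F = 8*u*v, G = 4*v^2 + 1, so EG − F² = 16*u^2 + 4*v^2 + 1. Taking the positive square root: √(EG − F²) = sqrt(16*u^2 + 4*v^2 + 1). At (u, v) = (1, 2): sqrt(33).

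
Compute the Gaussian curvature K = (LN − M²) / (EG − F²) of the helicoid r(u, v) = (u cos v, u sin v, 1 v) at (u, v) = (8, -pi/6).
K = -1/4225

Coefficients of the first fundamental form: E = 1, F = 0, G = u^2 + 1.
Coefficients of the second fundamental form: L = 0, M = -1/sqrt(u^2 + 1), N = 0.
Assemble K = (LN − M²)/(EG − F²) = -1/(u^2 + 1)^2. At (u, v) = (8, -pi/6): K = -1/4225.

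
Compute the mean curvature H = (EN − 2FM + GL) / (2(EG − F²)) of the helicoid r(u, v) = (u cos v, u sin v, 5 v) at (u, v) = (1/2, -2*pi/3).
H = 0

With E = 1, F = 0, G = u^2 + 25, L = 0, M = -5/sqrt(u^2 + 25), N = 0, assemble
  H = (EN − 2FM + GL) / (2(EG − F²)) = 0.
At (u, v) = (1/2, -2*pi/3): H = 0.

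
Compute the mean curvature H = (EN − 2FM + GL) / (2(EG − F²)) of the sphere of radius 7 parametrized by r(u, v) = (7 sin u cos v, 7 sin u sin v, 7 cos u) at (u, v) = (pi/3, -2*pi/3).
H = -1/7

With E = 49, F = 0, G = 49*sin(u)^2, L = -7*sin(u)/Abs(sin(u)), M = 0, N = -7*sin(u)^3/Abs(sin(u)), assemble
  H = (EN − 2FM + GL) / (2(EG − F²)) = -sin(u)/(7*Abs(sin(u))).
At (u, v) = (pi/3, -2*pi/3): H = -1/7.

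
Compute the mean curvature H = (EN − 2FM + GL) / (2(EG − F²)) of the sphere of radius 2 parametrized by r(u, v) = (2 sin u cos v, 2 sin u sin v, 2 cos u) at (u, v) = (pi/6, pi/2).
H = -1/2

With E = 4, F = 0, G = 4*sin(u)^2, L = -2*sin(u)/Abs(sin(u)), M = 0, N = -2*sin(u)^3/Abs(sin(u)), assemble
  H = (EN − 2FM + GL) / (2(EG − F²)) = -sin(u)/(2*Abs(sin(u))).
At (u, v) = (pi/6, pi/2): H = -1/2.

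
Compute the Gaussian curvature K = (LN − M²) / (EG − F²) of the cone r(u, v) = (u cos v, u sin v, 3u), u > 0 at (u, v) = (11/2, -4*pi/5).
K = 0

Coefficients of the first fundamental form: E = 10, F = 0, G = u^2.
Coefficients of the second fundamental form: L = 0, M = 0, N = 3*sqrt(10)*u^2/(10*Abs(u)).
Assemble K = (LN − M²)/(EG − F²) = 0. At (u, v) = (11/2, -4*pi/5): K = 0.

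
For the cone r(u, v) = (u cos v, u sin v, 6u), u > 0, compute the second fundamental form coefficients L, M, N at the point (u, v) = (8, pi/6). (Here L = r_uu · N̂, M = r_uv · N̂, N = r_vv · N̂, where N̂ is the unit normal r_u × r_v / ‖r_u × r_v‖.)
L = 0;  M = 0;  N = 48*sqrt(37)/37

Compute the unit normal N̂(u, v) = (-6*sqrt(37)*u*cos(v)/(37*Abs(u)), -6*sqrt(37)*u*sin(v)/(37*Abs(u)), sqrt(37)*u/(37*Abs(u))), and the second partials r_uu, r_uv, r_vv. Take dot products:
  L(u, v) = r_uu · N̂ = 0,
  M(u, v) = r_uv · N̂ = 0,
  N(u, v) = r_vv · N̂ = 6*sqrt(37)*u^2/(37*Abs(u)).
Evaluating at (u, v) = (8, pi/6):
  L = 0, M = 0, N = 48*sqrt(37)/37.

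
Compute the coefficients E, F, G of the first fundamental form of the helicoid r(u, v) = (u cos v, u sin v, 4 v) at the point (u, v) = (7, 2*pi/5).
E = 1;  F = 0;  G = 65

Partials: r_u = (cos(v), sin(v), 0), r_v = (-u*sin(v), u*cos(v), 4). As functions of (u, v):
  E = r_u · r_u = 1,
  F = r_u · r_v = 0,
  G = r_v · r_v = u^2 + 16.
Evaluating at (u, v) = (7, 2*pi/5): E = 1, F = 0, G = 65.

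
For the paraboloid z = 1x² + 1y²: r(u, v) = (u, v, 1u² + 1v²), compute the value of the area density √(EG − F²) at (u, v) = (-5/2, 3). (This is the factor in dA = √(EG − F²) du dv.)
√(EG − F²)|_{(-5/2, 3)} = sqrt(62)

E = 4*u^2 + 1, F = 4*u*v, G = 4*v^2 + 1, so EG − F² = 4*u^2 + 4*v^2 + 1. Taking the positive square root: √(EG − F²) = sqrt(4*u^2 + 4*v^2 + 1). At (u, v) = (-5/2, 3): sqrt(62).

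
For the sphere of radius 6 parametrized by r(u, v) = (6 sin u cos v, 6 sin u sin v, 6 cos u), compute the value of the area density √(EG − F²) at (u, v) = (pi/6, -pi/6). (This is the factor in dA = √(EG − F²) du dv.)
√(EG − F²)|_{(pi/6, -pi/6)} = 18

E = 36, F = 0, G = 36*sin(u)^2, so EG − F² = 1296*sin(u)^2. Taking the positive square root: √(EG − F²) = 36*Abs(sin(u)). At (u, v) = (pi/6, -pi/6): 18.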